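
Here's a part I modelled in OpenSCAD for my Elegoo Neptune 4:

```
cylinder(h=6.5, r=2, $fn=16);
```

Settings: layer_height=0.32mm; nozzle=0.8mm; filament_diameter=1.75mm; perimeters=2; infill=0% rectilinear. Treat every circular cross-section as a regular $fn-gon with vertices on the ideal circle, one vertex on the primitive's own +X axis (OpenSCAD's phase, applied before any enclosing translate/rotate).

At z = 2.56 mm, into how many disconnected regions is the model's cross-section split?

At z = 2.56 mm: the r=2 cylinder gives a regular 16-gon of circumradius 2 (constant along its height). The result has 1 disconnected region.

1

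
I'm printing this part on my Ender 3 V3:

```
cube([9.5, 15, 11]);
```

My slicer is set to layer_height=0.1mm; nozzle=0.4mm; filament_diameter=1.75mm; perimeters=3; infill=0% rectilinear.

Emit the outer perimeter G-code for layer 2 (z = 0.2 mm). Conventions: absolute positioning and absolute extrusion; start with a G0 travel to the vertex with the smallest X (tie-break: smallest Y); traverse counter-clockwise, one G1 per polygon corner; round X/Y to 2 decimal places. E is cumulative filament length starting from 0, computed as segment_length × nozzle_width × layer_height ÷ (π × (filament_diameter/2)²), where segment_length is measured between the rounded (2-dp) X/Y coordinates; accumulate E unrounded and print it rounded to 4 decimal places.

G0 X0.00 Y0.00 Z0.20
G1 X9.50 Y0.00 E0.1580
G1 X9.50 Y15.00 E0.4074
G1 X0.00 Y15.00 E0.5654
G1 X0.00 Y0.00 E0.8149

At z = 0.2 mm: the cube (footprint 9.5×15) is included at this height. The outline is a single polygon with 4 vertices. Extrusion per mm of travel: 0.4 × 0.1 / (π × 0.875²) = 0.016630. Accumulating E over each segment gives final E = 0.8149.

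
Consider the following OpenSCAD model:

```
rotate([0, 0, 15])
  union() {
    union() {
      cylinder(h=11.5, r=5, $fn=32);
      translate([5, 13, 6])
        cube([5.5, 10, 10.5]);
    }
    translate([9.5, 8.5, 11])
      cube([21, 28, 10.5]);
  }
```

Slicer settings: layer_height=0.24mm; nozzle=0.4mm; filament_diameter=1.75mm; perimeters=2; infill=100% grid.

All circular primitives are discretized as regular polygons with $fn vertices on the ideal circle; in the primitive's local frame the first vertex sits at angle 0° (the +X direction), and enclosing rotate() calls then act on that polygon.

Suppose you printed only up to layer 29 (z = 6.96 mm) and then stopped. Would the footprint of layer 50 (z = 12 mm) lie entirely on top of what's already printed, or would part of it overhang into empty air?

part overhangs

Compare the two slices. At z = 6.96: the r=5 cylinder contributes a regular 32-gon of circumradius 5 (area = (32/2)·5.000²·sin(360°/32) = 78.04 mm²); the cube at (5, 13) (footprint 5.5×10) is included at this height (area 55.00 mm²); Merging all regions: the 2 present regions are separate (no shared area or edge), so areas and boundary lengths simply add and each stays a separate island — area = 133.04 mm²; the cube at (9.5, 8.5) is not intersected at this z (z outside [11, 21.5]); Combining (union): only that combined region is present, so the union is just that shape — area = 133.04 mm²; (whole slice rotated 15° about Z — lengths, areas and connectivity unchanged). At z = 12: the cylinder is absent (z outside [0, 11.5]); the cube at (5, 13) (footprint 5.5×10) is included at this height (area 55.00 mm²); Combining (union): only the 5.5×10 cube at (5, 13) is present, so the union is just that shape — area = 55.00 mm²; the 21×28 cube at (9.5, 8.5) contributes its full rectangle (area 588.00 mm²); Taking the union: the regions partially overlap — summed areas 643.00 mm² minus the doubly-counted overlap 10.00 mm² gives 633.00 mm² — area = 633.00 mm²; (rotated 15° about Z; rotation is an isometry so areas/perimeters/island counts are preserved). Checking containment: at z = 12 the cross-section extends beyond the z = 6.96 cross-section by about 578.00 mm².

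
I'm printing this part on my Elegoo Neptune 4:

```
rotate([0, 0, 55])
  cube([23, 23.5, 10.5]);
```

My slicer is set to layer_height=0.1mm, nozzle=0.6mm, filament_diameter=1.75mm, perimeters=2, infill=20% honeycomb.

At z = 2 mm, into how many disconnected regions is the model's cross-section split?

1

At z = 2 mm: the 23×23.5 cube contributes its full rectangle; (rotated 55° about Z; rotation is an isometry so areas/perimeters/island counts are preserved). The result has 1 disconnected region.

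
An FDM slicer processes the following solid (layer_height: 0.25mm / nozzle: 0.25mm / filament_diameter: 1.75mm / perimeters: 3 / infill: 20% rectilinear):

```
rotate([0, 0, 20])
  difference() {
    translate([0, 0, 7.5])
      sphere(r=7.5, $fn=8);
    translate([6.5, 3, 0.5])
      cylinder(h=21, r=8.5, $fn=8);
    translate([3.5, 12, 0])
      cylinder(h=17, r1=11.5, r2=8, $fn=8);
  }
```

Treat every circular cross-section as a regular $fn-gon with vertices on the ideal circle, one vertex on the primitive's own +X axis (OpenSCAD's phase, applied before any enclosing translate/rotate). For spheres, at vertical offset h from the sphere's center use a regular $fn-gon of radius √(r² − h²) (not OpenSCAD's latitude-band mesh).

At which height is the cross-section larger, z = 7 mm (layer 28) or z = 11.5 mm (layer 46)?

layer 28 (z = 7 mm)

Layer 28 (z = 7): the r=7.5 sphere slices to a regular 8-gon of circumradius 7.483 (√(r²−h²) with h=0.5 from center) (area = (8/2)·7.483²·sin(360°/8) = 158.39 mm²); the r=8.5 cylinder at (6.5, 3) gives a regular 8-gon of circumradius 8.5 (constant along its height) (area = (8/2)·8.500²·sin(360°/8) = 204.35 mm²); the cone at (3.5, 12): at t=0.412 of its height the radius interpolates to r₁+(r₂−r₁)t = 10.059, giving a regular 8-gon of that circumradius (area = (8/2)·10.059²·sin(360°/8) = 286.18 mm²); Taking the first minus the rest: starting from the r=7.5 sphere (158.39 mm²), the r=8.5 cylinder at (6.5, 3) partially overlaps it — only the 75.42 mm² overlap (of its 204.35 mm²) is removed, clipping the outline; the cone at (3.5, 12) partially overlaps it — only the 6.14 mm² overlap (of its 286.18 mm²) is removed, clipping the outline — area = 76.83 mm²; (whole slice rotated 20° about Z — lengths, areas and connectivity unchanged). So its area = 76.83 mm². Layer 46 (z = 11.5): the r=7.5 sphere slices to a regular 8-gon of circumradius 6.344 (√(r²−h²) with h=4 from center) (area = (8/2)·6.344²·sin(360°/8) = 113.84 mm²); the r=8.5 cylinder at (6.5, 3) contributes a regular 8-gon of circumradius 8.5 (area = (8/2)·8.500²·sin(360°/8) = 204.35 mm²); the cone at (3.5, 12) (r1=11.5→r2=8) has section circumradius 9.132 here — a regular 8-gon (area = (8/2)·9.132²·sin(360°/8) = 235.89 mm²); Subtracting the remaining from the first: starting from the r=7.5 sphere (113.84 mm²), the r=8.5 cylinder at (6.5, 3) partially overlaps it — only the 58.24 mm² overlap (of its 204.35 mm²) is removed, clipping the outline; the cone at (3.5, 12) partially overlaps it — only the 0.85 mm² overlap (of its 235.89 mm²) is removed, clipping the outline — area = 54.75 mm²; (rotated 20° about Z; rotation is an isometry so areas/perimeters/island counts are preserved). So its area = 54.75 mm². Layer 28 is larger (76.83 vs 54.75 mm²).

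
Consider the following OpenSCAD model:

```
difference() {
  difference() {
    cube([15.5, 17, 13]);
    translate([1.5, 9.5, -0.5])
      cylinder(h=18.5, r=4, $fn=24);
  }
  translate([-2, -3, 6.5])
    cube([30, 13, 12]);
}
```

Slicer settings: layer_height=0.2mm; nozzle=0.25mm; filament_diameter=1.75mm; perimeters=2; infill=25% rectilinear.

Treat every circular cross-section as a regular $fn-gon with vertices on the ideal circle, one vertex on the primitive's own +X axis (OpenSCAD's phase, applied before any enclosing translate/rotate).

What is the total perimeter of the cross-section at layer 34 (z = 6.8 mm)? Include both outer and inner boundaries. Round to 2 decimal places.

At z = 6.8 mm: the 15.5×17 cube contributes its full rectangle (perimeter 65.00 mm); the r=4 cylinder at (1.5, 9.5) gives a regular 24-gon of circumradius 4 (constant along its height) (perimeter = 2·24·4.000·sin(180°/24) = 25.06 mm); Subtracting the remaining from the first: starting from the 15.5×17 cube, the r=4 cylinder at (1.5, 9.5) partially overlaps it — only the 36.49 mm² overlap (of its 49.69 mm²) is removed, clipping the outline — boundary = 73.28 mm; the cube at (-2, -3) is present — its section is the full 30×13 rectangle (perimeter 86.00 mm); Taking the first minus the rest: starting from that combined region, the 30×13 cube at (-2, -3) partially overlaps it — only the 134.02 mm² overlap (of its 390.00 mm²) is removed, clipping the outline — boundary = 43.70 mm. Overall, the cross-section is a single solid region. Total boundary length (outer) = 43.70 mm.

43.70 mm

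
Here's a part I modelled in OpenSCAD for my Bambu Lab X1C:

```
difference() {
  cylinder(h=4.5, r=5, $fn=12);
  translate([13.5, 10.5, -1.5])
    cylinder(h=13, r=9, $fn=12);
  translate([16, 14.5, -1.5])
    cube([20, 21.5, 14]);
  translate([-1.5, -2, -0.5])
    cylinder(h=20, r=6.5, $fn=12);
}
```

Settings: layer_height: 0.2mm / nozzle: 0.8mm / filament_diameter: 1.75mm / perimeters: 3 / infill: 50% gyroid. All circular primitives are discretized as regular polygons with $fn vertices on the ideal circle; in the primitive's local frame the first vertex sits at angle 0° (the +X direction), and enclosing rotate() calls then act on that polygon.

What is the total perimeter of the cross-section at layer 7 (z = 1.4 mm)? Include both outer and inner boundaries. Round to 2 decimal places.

21.81 mm

At z = 1.4 mm: the r=5 cylinder gives a regular 12-gon of circumradius 5 (constant along its height) (perimeter = 2·12·5.000·sin(180°/12) = 31.06 mm); the r=9 cylinder at (13.5, 10.5) contributes a regular 12-gon of circumradius 9 (perimeter = 2·12·9.000·sin(180°/12) = 55.90 mm); the 20×21.5 cube at (16, 14.5) contributes its full rectangle (perimeter 83.00 mm); the r=6.5 cylinder at (-1.5, -2) contributes a regular 12-gon of circumradius 6.5 (perimeter = 2·12·6.500·sin(180°/12) = 40.38 mm); Taking the first minus the rest: starting from the r=5 cylinder, the r=9 cylinder at (13.5, 10.5) misses the remaining region (no effect); the 20×21.5 cube at (16, 14.5) misses the remaining region (no effect); the r=6.5 cylinder at (-1.5, -2) partially overlaps it — only the 67.90 mm² overlap (of its 126.75 mm²) is removed, clipping the outline — boundary = 21.81 mm. Overall, the cross-section is a single solid region. Total boundary length (outer) = 21.81 mm.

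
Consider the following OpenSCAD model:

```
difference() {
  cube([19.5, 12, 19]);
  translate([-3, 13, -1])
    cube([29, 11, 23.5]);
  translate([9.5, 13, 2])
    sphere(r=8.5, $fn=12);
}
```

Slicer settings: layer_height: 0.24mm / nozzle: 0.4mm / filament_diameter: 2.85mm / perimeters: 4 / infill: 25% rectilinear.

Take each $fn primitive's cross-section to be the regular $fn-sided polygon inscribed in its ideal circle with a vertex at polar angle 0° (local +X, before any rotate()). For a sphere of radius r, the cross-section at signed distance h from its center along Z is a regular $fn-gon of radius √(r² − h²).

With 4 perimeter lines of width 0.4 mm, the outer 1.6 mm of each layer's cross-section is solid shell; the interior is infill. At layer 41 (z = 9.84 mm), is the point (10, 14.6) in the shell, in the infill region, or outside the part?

At z = 9.84 mm: the cube is present — its section is the full 19.5×12 rectangle; the cube at (-3, 13) is present — its section is the full 29×11 rectangle; the sphere at (9.5, 13): section is a regular 12-gon, circumradius = √(r²−h²) = √(8.5²−7.84²) = 3.284; Subtracting the remaining from the first: starting from the 19.5×12 cube, the 29×11 cube at (-3, 13) misses the remaining region (no effect); the r=8.5 sphere at (9.5, 13) partially overlaps it — only the 9.88 mm² overlap (of its 32.35 mm²) is removed, clipping the outline — 1 connected region. Overall, the cross-section is a single solid region. The nearest boundary edge runs (12.34, 11.36)→(12.52, 12.00); distance from the point to it = 3.62 mm. The point is not inside any of the regions above, so it lies outside the cross-section (3.62 mm from the nearest boundary).

outside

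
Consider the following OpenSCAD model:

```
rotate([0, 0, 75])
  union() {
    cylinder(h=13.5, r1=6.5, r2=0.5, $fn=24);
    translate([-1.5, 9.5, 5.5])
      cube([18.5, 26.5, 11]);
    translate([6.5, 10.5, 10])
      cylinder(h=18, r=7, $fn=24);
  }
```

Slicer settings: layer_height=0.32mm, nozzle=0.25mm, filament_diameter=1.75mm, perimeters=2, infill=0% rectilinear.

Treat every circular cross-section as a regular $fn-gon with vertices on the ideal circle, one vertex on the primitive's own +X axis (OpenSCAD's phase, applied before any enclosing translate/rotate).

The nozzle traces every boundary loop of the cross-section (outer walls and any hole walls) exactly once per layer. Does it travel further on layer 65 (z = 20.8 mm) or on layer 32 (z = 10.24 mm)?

layer 32 (z = 10.24 mm)

Layer 65 (z = 20.8): the cone is not intersected at this z (z outside [0, 13.5]); the cube at (-1.5, 9.5) is not intersected at this z (z outside [5.5, 16.5]); the cylinder at (6.5, 10.5): section is a regular 24-gon, circumradius r=7 (perimeter = 2·24·7.000·sin(180°/24) = 43.86 mm); Taking the union: only the r=7 cylinder at (6.5, 10.5) is present, so the union is just that shape — boundary = 43.86 mm; (rotated 75° about Z; rotation is an isometry so areas/perimeters/island counts are preserved). So its perimeter = 43.86 mm. Layer 32 (z = 10.24): the cone (r1=6.5→r2=0.5) has section circumradius 1.949 here — a regular 24-gon (perimeter = 2·24·1.949·sin(180°/24) = 12.21 mm); the cube at (-1.5, 9.5) (footprint 18.5×26.5) is included at this height (perimeter 90.00 mm); the r=7 cylinder at (6.5, 10.5) contributes a regular 24-gon of circumradius 7 (perimeter = 2·24·7.000·sin(180°/24) = 43.86 mm); Taking the union: the regions partially overlap (shared area 89.96 mm²), so the edge portions inside another operand are dropped and the merged outline is re-measured after clipping — boundary = 108.38 mm; (rotated 75° about Z; rotation is an isometry so areas/perimeters/island counts are preserved). So its perimeter = 108.38 mm. Layer 32 is larger (108.38 vs 43.86 mm).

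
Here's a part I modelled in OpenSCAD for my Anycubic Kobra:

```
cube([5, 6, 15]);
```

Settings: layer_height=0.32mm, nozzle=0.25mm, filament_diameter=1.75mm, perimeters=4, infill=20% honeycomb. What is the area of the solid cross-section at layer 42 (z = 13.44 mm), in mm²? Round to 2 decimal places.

At z = 13.44 mm: the cube (footprint 5×6) is included at this height (area 30.00 mm²). Overall, the cross-section is a single solid region. Net area = 30.00 mm².

30.00 mm²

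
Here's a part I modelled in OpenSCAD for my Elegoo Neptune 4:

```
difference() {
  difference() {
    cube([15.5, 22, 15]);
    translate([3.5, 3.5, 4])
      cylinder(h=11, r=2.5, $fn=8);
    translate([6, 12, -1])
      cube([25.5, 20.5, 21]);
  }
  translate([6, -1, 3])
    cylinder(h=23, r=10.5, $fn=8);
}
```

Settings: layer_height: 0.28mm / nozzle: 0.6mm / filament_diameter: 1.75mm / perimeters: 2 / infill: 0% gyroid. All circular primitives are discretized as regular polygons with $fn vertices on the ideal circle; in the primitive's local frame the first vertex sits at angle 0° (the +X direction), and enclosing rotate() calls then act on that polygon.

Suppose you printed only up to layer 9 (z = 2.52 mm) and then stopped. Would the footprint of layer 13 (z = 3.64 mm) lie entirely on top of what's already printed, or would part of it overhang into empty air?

Compare the two slices. At z = 2.52: the cube (footprint 15.5×22) is included at this height (area 341.00 mm²); the cylinder at (3.5, 3.5) is absent (z outside [4, 15]); the cube at (6, 12) is present — its section is the full 25.5×20.5 rectangle (area 522.75 mm²); After the difference (first − rest): starting from the 15.5×22 cube (341.00 mm²), the 25.5×20.5 cube at (6, 12) partially overlaps it — only the 95.00 mm² overlap (of its 522.75 mm²) is removed, clipping the outline — area = 246.00 mm²; the cylinder at (6, -1) is absent (z outside [3, 26]); Taking the first minus the rest: none of the subtracted shapes is present at this height, so the result so far is unchanged — area = 246.00 mm². At z = 3.64: the cube (footprint 15.5×22) is included at this height (area 341.00 mm²); the cylinder at (3.5, 3.5) is absent (z outside [4, 15]); the cube at (6, 12) is present — its section is the full 25.5×20.5 rectangle (area 522.75 mm²); Subtracting the remaining from the first: starting from the 15.5×22 cube (341.00 mm²), the 25.5×20.5 cube at (6, 12) partially overlaps it — only the 95.00 mm² overlap (of its 522.75 mm²) is removed, clipping the outline — area = 246.00 mm²; the r=10.5 cylinder at (6, -1) contributes a regular 8-gon of circumradius 10.5 (area = (8/2)·10.500²·sin(360°/8) = 311.83 mm²); After the difference (first − rest): starting from the result so far (246.00 mm²), the r=10.5 cylinder at (6, -1) partially overlaps it — only the 116.80 mm² overlap (of its 311.83 mm²) is removed, clipping the outline — area = 129.20 mm². Checking containment: the cross-section at z = 3.64 is a subset of the cross-section at z = 2.52.

entirely on top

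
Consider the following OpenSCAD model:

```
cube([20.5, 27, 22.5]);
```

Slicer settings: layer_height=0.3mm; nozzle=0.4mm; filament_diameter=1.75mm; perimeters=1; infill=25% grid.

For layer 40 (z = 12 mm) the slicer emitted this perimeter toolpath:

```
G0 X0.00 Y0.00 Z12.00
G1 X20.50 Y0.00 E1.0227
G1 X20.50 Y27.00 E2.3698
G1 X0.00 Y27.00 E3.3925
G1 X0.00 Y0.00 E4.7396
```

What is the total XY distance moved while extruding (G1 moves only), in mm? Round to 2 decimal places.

Sum the Euclidean lengths of each G1 segment: total = 95.00 mm.

95.00 mm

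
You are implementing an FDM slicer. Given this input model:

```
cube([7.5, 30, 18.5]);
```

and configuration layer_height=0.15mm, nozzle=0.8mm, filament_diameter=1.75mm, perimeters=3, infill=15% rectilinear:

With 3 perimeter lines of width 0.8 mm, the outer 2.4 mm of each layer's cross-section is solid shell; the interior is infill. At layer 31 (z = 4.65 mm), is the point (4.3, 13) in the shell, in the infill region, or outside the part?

At z = 4.65 mm: the cube is present — its section is the full 7.5×30 rectangle. Overall, the cross-section is a single solid region. The nearest boundary edge runs (7.50, 0.00)→(7.50, 30.00); distance from the point to it = 3.20 mm. The point is inside the cross-section and 3.20 mm from the nearest boundary — more than the 2.4 mm shell width (3 × 0.8), so it's in the infill interior.

infill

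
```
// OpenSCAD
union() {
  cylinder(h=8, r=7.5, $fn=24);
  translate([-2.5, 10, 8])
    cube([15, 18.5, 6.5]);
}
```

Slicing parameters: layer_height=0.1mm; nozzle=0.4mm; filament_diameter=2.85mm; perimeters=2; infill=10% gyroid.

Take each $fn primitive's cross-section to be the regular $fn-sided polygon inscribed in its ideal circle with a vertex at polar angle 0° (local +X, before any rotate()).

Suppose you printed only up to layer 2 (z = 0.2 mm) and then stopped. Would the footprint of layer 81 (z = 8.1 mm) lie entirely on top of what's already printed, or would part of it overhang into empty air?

part overhangs

Compare the two slices. At z = 0.2: the cylinder: section is a regular 24-gon, circumradius r=7.5 (area = (24/2)·7.500²·sin(360°/24) = 174.70 mm²); the cube at (-2.5, 10) is absent (z outside [8, 14.5]); Taking the union: only the r=7.5 cylinder is present, so the union is just that shape — area = 174.70 mm². At z = 8.1: the cylinder is not intersected at this z (z outside [0, 8]); the 15×18.5 cube at (-2.5, 10) contributes its full rectangle (area 277.50 mm²); Combining (union): only the 15×18.5 cube at (-2.5, 10) is present, so the union is just that shape — area = 277.50 mm². Checking containment: at z = 8.1 the cross-section extends beyond the z = 0.2 cross-section by about 277.50 mm².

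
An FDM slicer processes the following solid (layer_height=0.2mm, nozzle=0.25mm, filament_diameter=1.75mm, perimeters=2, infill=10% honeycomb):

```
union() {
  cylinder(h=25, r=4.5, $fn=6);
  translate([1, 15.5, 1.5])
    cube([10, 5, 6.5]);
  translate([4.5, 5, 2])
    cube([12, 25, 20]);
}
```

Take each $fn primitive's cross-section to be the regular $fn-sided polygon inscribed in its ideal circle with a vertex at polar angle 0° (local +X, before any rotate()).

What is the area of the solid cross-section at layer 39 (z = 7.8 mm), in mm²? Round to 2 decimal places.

At z = 7.8 mm: the r=4.5 cylinder gives a regular 6-gon of circumradius 4.5 (constant along its height) (area = (6/2)·4.500²·sin(360°/6) = 52.61 mm²); the cube at (1, 15.5) is present — its section is the full 10×5 rectangle (area 50.00 mm²); the cube at (4.5, 5) (footprint 12×25) is included at this height (area 300.00 mm²); Taking the union: the regions partially overlap — summed areas 402.61 mm² minus the doubly-counted overlap 32.50 mm² gives 370.11 mm² — area = 370.11 mm². Overall, the cross-section has 2 separate islands. Net area = 370.11 mm².

370.11 mm²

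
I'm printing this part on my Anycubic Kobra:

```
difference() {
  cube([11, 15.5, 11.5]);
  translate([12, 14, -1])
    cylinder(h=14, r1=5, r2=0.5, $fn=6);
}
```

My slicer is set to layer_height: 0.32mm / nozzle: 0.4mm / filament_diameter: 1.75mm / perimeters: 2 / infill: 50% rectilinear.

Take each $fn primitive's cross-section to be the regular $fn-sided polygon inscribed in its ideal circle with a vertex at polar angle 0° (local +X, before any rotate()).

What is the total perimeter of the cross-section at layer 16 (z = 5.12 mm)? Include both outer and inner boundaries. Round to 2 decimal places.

52.99 mm

At z = 5.12 mm: the cube is present — its section is the full 11×15.5 rectangle (perimeter 53.00 mm); the cone at (12, 14): at t=0.437 of its height the radius interpolates to r₁+(r₂−r₁)t = 3.033, giving a regular 6-gon of that circumradius (perimeter = 2·6·3.033·sin(180°/6) = 18.20 mm); Subtracting the remaining from the first: starting from the 11×15.5 cube, the cone at (12, 14) partially overlaps it — only the 5.75 mm² overlap (of its 23.90 mm²) is removed, clipping the outline — boundary = 52.99 mm. Overall, the cross-section is a single solid region. Total boundary length (outer) = 52.99 mm.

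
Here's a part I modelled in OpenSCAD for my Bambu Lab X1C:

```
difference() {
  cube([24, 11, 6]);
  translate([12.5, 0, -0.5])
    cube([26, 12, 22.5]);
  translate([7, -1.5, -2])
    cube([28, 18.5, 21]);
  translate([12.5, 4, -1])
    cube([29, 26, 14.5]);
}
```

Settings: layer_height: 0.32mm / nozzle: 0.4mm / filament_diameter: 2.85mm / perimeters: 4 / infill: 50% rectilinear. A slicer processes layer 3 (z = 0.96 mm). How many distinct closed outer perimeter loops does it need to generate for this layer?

1

At z = 0.96 mm: the cube is present — its section is the full 24×11 rectangle; the cube at (12.5, 0) (footprint 26×12) is included at this height; the cube at (7, -1.5) is present — its section is the full 28×18.5 rectangle; the cube at (12.5, 4) (footprint 29×26) is included at this height; After the difference (first − rest): starting from the 24×11 cube, the 26×12 cube at (12.5, 0) partially overlaps it — only the 126.50 mm² overlap (of its 312.00 mm²) is removed, clipping the outline; the 28×18.5 cube at (7, -1.5) partially overlaps it — only the 60.50 mm² overlap (of its 518.00 mm²) is removed, clipping the outline; the 29×26 cube at (12.5, 4) misses the remaining region (no effect) — 1 connected region. The result has 1 disconnected region.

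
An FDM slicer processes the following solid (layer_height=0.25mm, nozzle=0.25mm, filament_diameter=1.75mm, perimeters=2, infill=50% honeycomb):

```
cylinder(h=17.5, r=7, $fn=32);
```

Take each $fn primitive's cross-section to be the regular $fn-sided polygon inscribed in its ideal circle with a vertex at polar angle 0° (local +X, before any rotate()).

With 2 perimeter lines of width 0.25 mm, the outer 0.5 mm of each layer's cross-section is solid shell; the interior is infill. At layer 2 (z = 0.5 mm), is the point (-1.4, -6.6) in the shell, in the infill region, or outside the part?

shell

At z = 0.5 mm: the cylinder: section is a regular 32-gon, circumradius r=7. Overall, the cross-section is a single solid region. The nearest boundary edge runs (-2.68, -6.47)→(-1.37, -6.87); distance from the point to it = 0.24 mm. The point is inside the cross-section, 0.24 mm from the nearest boundary — within the 0.5 mm shell band (2 × 0.25).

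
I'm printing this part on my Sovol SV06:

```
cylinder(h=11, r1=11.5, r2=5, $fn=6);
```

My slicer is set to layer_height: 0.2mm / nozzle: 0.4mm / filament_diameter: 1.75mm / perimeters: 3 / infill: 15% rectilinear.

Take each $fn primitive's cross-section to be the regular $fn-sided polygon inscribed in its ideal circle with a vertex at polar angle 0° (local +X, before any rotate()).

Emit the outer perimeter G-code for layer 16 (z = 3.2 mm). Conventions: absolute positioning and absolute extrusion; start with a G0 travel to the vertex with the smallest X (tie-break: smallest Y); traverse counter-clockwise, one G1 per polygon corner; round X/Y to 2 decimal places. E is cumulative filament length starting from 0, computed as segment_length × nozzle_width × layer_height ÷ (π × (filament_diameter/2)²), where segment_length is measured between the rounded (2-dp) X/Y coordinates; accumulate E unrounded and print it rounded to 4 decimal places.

G0 X-9.61 Y0.00 Z3.20
G1 X-4.80 Y-8.32 E0.3196
G1 X4.80 Y-8.32 E0.6389
G1 X9.61 Y0.00 E0.9586
G1 X4.80 Y8.32 E1.2782
G1 X-4.80 Y8.32 E1.5975
G1 X-9.61 Y0.00 E1.9172

At z = 3.2 mm: the cone contributes a regular 6-gon of circumradius 9.609 (interpolated between r1=11.5 and r2=5 at t=0.291). The outline is a single polygon with 6 vertices. Extrusion per mm of travel: 0.4 × 0.2 / (π × 0.875²) = 0.033260. Accumulating E over each segment gives final E = 1.9172.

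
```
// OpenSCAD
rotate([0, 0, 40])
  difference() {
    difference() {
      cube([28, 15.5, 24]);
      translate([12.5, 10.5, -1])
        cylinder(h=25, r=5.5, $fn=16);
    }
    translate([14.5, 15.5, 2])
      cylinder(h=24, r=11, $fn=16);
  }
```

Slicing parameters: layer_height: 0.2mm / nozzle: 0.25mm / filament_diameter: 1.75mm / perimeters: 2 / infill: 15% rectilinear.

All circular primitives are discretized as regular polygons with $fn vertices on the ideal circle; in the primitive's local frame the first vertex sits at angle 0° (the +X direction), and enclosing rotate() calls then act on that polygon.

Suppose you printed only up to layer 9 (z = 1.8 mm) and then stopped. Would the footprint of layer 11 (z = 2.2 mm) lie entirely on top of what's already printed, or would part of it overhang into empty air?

Compare the two slices. At z = 1.8: the cube (footprint 28×15.5) is included at this height (area 434.00 mm²); the r=5.5 cylinder at (12.5, 10.5) gives a regular 16-gon of circumradius 5.5 (constant along its height) (area = (16/2)·5.500²·sin(360°/16) = 92.61 mm²); Subtracting the remaining from the first: starting from the 28×15.5 cube (434.00 mm²), the r=5.5 cylinder at (12.5, 10.5) partially overlaps it — only the 91.38 mm² overlap (of its 92.61 mm²) is removed, clipping the outline — area = 342.62 mm²; the cylinder at (14.5, 15.5) is absent (z outside [2, 26]); Taking the first minus the rest: none of the subtracted shapes is present at this height, so that combined region is unchanged — area = 342.62 mm²; (rotated 40° about Z; rotation is an isometry so areas/perimeters/island counts are preserved). At z = 2.2: the cube is present — its section is the full 28×15.5 rectangle (area 434.00 mm²); the r=5.5 cylinder at (12.5, 10.5) contributes a regular 16-gon of circumradius 5.5 (area = (16/2)·5.500²·sin(360°/16) = 92.61 mm²); After the difference (first − rest): starting from the 28×15.5 cube (434.00 mm²), the r=5.5 cylinder at (12.5, 10.5) partially overlaps it — only the 91.38 mm² overlap (of its 92.61 mm²) is removed, clipping the outline — area = 342.62 mm²; the cylinder at (14.5, 15.5): section is a regular 16-gon, circumradius r=11 (area = (16/2)·11.000²·sin(360°/16) = 370.44 mm²); Taking the first minus the rest: starting from the result so far (342.62 mm²), the r=11 cylinder at (14.5, 15.5) partially overlaps it — only the 93.84 mm² overlap (of its 370.44 mm²) is removed, clipping the outline — area = 248.78 mm²; (whole slice rotated 40° about Z — lengths, areas and connectivity unchanged). Checking containment: the cross-section at z = 2.2 is a subset of the cross-section at z = 1.8.

entirely on top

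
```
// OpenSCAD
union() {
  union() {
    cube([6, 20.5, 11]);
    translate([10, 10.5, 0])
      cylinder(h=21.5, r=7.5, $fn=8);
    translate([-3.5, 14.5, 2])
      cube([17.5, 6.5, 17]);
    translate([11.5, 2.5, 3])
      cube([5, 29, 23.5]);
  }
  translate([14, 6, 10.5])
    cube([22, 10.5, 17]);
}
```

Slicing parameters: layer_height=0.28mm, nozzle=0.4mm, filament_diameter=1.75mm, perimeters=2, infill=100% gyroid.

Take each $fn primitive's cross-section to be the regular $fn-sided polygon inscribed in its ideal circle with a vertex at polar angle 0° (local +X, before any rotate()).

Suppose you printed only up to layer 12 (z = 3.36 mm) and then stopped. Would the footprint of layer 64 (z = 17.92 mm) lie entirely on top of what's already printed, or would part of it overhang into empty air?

Compare the two slices. At z = 3.36: the cube is present — its section is the full 6×20.5 rectangle (area 123.00 mm²); the cylinder at (10, 10.5): section is a regular 8-gon, circumradius r=7.5 (area = (8/2)·7.500²·sin(360°/8) = 159.10 mm²); the cube at (-3.5, 14.5) (footprint 17.5×6.5) is included at this height (area 113.75 mm²); the cube at (11.5, 2.5) is present — its section is the full 5×29 rectangle (area 145.00 mm²); Combining (union): the regions partially overlap — summed areas 540.85 mm² minus the doubly-counted overlap 149.46 mm² gives 391.38 mm² — area = 391.38 mm²; the cube at (14, 6) is not intersected at this z (z outside [10.5, 27.5]); Taking the union: only the result so far is present, so the union is just that shape — area = 391.38 mm². At z = 17.92: the cube is absent (z outside [0, 11]); the r=7.5 cylinder at (10, 10.5) contributes a regular 8-gon of circumradius 7.5 (area = (8/2)·7.500²·sin(360°/8) = 159.10 mm²); the cube at (-3.5, 14.5) (footprint 17.5×6.5) is included at this height (area 113.75 mm²); the cube at (11.5, 2.5) (footprint 5×29) is included at this height (area 145.00 mm²); Merging all regions: the regions partially overlap — summed areas 417.85 mm² minus the doubly-counted overlap 89.69 mm² gives 328.16 mm² — area = 328.16 mm²; the cube at (14, 6) (footprint 22×10.5) is included at this height (area 231.00 mm²); Merging all regions: the regions partially overlap — summed areas 559.16 mm² minus the doubly-counted overlap 28.66 mm² gives 530.50 mm² — area = 530.50 mm². Checking containment: at z = 17.92 the cross-section extends beyond the z = 3.36 cross-section by about 202.34 mm².

part overhangs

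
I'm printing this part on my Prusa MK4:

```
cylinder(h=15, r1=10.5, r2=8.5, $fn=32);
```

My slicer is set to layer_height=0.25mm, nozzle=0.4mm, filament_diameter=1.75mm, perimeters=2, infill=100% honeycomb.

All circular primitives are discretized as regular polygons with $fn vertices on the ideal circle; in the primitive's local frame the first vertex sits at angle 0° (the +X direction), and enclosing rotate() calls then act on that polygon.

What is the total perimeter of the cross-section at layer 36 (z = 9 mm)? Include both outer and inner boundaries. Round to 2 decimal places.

58.34 mm

At z = 9 mm: the cone: at t=0.600 of its height the radius interpolates to r₁+(r₂−r₁)t = 9.300, giving a regular 32-gon of that circumradius (perimeter = 2·32·9.300·sin(180°/32) = 58.34 mm). Overall, the cross-section is a single solid region. Total boundary length (outer) = 58.34 mm.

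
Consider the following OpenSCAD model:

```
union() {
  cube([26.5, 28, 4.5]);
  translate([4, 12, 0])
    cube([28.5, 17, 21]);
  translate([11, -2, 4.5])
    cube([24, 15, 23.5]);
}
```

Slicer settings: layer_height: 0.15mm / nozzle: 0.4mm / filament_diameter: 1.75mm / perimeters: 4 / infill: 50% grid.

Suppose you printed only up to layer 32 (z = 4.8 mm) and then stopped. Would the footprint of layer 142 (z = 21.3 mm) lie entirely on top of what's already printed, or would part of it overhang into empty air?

entirely on top

Compare the two slices. At z = 4.8: the cube does not reach this height (z outside [0, 4.5]); the cube at (4, 12) is present — its section is the full 28.5×17 rectangle (area 484.50 mm²); the cube at (11, -2) (footprint 24×15) is included at this height (area 360.00 mm²); Combining (union): the regions partially overlap — summed areas 844.50 mm² minus the doubly-counted overlap 21.50 mm² gives 823.00 mm² — area = 823.00 mm². At z = 21.3: the cube is absent (z outside [0, 4.5]); the cube at (4, 12) is absent (z outside [0, 21]); the 24×15 cube at (11, -2) contributes its full rectangle (area 360.00 mm²); Combining (union): only the 24×15 cube at (11, -2) is present, so the union is just that shape — area = 360.00 mm². Checking containment: the cross-section at z = 21.3 is a subset of the cross-section at z = 4.8.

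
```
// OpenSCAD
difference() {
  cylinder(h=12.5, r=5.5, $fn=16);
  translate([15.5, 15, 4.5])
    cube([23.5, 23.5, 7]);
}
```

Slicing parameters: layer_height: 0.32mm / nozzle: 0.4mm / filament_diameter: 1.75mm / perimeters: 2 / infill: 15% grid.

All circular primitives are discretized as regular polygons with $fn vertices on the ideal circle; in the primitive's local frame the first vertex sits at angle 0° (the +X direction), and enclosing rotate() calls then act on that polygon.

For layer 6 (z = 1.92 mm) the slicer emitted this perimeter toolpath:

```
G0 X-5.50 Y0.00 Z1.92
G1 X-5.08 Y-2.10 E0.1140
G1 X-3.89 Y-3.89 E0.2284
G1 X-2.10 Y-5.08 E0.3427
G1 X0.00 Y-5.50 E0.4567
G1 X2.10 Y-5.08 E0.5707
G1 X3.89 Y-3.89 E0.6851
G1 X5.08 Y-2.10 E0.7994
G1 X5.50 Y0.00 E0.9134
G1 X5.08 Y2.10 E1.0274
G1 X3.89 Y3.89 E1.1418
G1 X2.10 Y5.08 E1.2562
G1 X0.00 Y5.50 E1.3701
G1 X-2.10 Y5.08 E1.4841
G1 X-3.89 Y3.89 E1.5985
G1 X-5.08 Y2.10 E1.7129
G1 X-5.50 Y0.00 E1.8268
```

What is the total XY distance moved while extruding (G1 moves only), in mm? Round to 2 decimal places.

Sum the Euclidean lengths of each G1 segment: total = 34.33 mm.

34.33 mm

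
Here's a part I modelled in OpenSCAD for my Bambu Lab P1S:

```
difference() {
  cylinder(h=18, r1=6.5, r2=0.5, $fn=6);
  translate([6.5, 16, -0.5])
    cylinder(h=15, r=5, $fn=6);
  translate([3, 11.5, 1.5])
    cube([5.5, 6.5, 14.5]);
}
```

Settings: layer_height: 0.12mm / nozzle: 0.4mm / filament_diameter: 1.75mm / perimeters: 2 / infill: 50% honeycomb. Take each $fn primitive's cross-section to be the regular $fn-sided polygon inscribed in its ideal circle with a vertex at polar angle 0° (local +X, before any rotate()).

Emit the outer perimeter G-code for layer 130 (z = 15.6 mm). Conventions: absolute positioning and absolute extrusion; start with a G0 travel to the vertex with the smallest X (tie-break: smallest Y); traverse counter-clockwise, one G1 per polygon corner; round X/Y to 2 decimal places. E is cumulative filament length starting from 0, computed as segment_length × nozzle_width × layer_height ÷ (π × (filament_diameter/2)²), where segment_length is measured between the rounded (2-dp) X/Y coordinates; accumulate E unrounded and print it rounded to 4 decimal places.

G0 X-1.30 Y0.00 Z15.60
G1 X-0.65 Y-1.13 E0.0260
G1 X0.65 Y-1.13 E0.0520
G1 X1.30 Y0.00 E0.0780
G1 X0.65 Y1.13 E0.1040
G1 X-0.65 Y1.13 E0.1299
G1 X-1.30 Y0.00 E0.1559

At z = 15.6 mm: the cone: at t=0.867 of its height the radius interpolates to r₁+(r₂−r₁)t = 1.300, giving a regular 6-gon of that circumradius; the cylinder at (6.5, 16) is absent (z outside [-0.5, 14.5]); the cube at (3, 11.5) (footprint 5.5×6.5) is included at this height; After the difference (first − rest): starting from the cone, the 5.5×6.5 cube at (3, 11.5) misses the remaining region (no effect) — 1 connected region. The outline is a single polygon with 6 vertices. Extrusion per mm of travel: 0.4 × 0.12 / (π × 0.875²) = 0.019956. Accumulating E over each segment gives final E = 0.1559.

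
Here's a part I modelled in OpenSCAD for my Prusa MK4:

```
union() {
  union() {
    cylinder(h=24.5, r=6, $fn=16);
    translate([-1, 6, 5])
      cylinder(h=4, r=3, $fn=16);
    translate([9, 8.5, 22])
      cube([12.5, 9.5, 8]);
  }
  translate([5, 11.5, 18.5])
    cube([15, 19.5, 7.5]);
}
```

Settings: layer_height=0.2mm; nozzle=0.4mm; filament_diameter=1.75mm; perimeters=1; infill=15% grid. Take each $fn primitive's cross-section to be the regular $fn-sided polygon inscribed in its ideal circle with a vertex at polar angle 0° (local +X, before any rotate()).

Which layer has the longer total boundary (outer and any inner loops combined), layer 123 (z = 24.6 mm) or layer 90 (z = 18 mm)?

layer 123 (z = 24.6 mm)

Layer 123 (z = 24.6): the cylinder does not reach this height (z outside [0, 24.5]); the cylinder at (-1, 6) is absent (z outside [5, 9]); the 12.5×9.5 cube at (9, 8.5) contributes its full rectangle (perimeter 44.00 mm); Merging all regions: only the 12.5×9.5 cube at (9, 8.5) is present, so the union is just that shape — boundary = 44.00 mm; the cube at (5, 11.5) is present — its section is the full 15×19.5 rectangle (perimeter 69.00 mm); Taking the union: the regions partially overlap (shared area 71.50 mm²), so the edge portions inside another operand are dropped and the merged outline is re-measured after clipping — boundary = 78.00 mm. So its perimeter = 78.00 mm. Layer 90 (z = 18): the r=6 cylinder gives a regular 16-gon of circumradius 6 (constant along its height) (perimeter = 2·16·6.000·sin(180°/16) = 37.46 mm); the cylinder at (-1, 6) is absent (z outside [5, 9]); the cube at (9, 8.5) is not intersected at this z (z outside [22, 30]); Combining (union): only the r=6 cylinder is present, so the union is just that shape — boundary = 37.46 mm; the cube at (5, 11.5) is absent (z outside [18.5, 26]); Merging all regions: only the result so far is present, so the union is just that shape — boundary = 37.46 mm. So its perimeter = 37.46 mm. Layer 123 is larger (78.00 vs 37.46 mm).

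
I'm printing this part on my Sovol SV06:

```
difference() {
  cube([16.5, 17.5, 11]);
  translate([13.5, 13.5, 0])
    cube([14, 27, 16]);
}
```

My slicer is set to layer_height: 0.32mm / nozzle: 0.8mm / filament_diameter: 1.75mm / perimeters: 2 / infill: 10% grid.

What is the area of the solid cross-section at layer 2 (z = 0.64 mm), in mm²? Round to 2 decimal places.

At z = 0.64 mm: the cube is present — its section is the full 16.5×17.5 rectangle (area 288.75 mm²); the 14×27 cube at (13.5, 13.5) contributes its full rectangle (area 378.00 mm²); After the difference (first − rest): starting from the 16.5×17.5 cube (288.75 mm²), the 14×27 cube at (13.5, 13.5) partially overlaps it — only the 12.00 mm² overlap (of its 378.00 mm²) is removed, clipping the outline — area = 276.75 mm². Overall, the cross-section is a single solid region. Net area = 276.75 mm².

276.75 mm²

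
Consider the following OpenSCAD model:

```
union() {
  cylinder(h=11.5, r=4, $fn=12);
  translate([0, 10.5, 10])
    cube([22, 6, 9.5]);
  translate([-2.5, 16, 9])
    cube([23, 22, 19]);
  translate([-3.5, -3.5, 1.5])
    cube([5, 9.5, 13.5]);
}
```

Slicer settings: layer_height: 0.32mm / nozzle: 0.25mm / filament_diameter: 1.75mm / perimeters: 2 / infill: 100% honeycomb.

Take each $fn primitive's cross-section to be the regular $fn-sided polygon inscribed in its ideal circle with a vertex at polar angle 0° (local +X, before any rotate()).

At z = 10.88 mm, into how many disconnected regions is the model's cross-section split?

2

At z = 10.88 mm: the r=4 cylinder contributes a regular 12-gon of circumradius 4; the 22×6 cube at (0, 10.5) contributes its full rectangle; the cube at (-2.5, 16) is present — its section is the full 23×22 rectangle; the 5×9.5 cube at (-3.5, -3.5) contributes its full rectangle; Taking the union: the regions partially overlap (shared area 43.80 mm²), so overlapping operands fuse into one piece — 2 connected regions. The result has 2 disconnected regions.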